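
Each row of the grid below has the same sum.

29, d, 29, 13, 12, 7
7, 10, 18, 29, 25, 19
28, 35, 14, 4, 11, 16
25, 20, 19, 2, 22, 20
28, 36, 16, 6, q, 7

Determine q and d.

Rows 2 and 3 both add up to 108, so every row sums to 108.
Row 5: 28 + 36 + 16 + 6 + 7 = 93, so the missing entry is 108 − 93 = 15.
Row 1: 29 + 29 + 13 + 12 + 7 = 90, so the missing entry is 108 − 90 = 18.

q = 15, d = 18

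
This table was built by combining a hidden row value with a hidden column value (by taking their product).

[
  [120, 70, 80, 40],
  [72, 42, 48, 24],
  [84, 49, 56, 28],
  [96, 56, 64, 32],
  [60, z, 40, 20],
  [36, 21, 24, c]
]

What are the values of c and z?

c = 12, z = 35

Each row is a constant multiple of every other row — this is a multiplication table with the headers hidden.
Row 6 is 36/120 = 3/10 times row 1, so its entry in column 4 is 40 × 3/10 = 12.
Row 5 is 60/120 = 1/2 times row 1, so its entry in column 2 is 70 × 1/2 = 35.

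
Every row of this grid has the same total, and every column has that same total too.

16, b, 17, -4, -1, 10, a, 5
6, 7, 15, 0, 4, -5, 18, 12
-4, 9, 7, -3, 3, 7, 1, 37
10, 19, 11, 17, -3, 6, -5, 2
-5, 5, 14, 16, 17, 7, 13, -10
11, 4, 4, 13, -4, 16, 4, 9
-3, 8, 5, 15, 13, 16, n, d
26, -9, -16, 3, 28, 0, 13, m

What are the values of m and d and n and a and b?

m = 12, d = -10, n = 13, a = 0, b = 14

Rows 2 and 3 both sum to 57, so that's the common total.
Column 2: 7 + 9 + 19 + 5 + 4 + 8 − 9 = 43, so its missing entry is 57 − 43 = 14.
Row 8: 26 − 9 − 16 + 3 + 28 + 0 + 13 = 45, so its missing entry is 57 − 45 = 12.
Row 1: 16 + 14 + 17 − 4 − 1 + 10 + 5 = 57, so its missing entry is 57 − 57 = 0.
Column 8: 5 + 12 + 37 + 2 − 10 + 9 + 12 = 67, so its missing entry is 57 − 67 = -10.
Row 7: -3 + 8 + 5 + 15 + 13 + 16 − 10 = 44, so its missing entry is 57 − 44 = 13.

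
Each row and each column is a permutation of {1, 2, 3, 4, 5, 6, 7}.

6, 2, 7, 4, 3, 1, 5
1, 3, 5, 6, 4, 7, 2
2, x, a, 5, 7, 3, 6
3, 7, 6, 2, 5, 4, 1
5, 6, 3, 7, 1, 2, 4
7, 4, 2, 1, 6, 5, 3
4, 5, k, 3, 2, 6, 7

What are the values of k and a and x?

Cell (7,3): row 7 already has {2, 3, 4, 5, 6, 7} → 1.
For row 3, column 2: column 2 already has {2, 3, 4, 5, 6, 7}; that leaves 1.
Cell (3,3): row 3 already has {1, 2, 3, 5, 6, 7} → 4.

k = 1, a = 4, x = 1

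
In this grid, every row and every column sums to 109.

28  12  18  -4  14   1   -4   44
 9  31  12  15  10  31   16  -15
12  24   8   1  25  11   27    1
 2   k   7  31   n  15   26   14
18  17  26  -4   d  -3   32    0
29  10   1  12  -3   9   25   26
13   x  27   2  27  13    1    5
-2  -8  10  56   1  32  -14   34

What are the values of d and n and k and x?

The known cells in row 5 total 86, leaving 109 − 86 = 23 for the blank.
The known cells in row 7 total 88, leaving 109 − 88 = 21 for the blank.
The known cells in column 2 total 107, leaving 109 − 107 = 2 for the blank.
The known cells in row 4 total 97, leaving 109 − 97 = 12 for the blank.

d = 23, n = 12, k = 2, x = 21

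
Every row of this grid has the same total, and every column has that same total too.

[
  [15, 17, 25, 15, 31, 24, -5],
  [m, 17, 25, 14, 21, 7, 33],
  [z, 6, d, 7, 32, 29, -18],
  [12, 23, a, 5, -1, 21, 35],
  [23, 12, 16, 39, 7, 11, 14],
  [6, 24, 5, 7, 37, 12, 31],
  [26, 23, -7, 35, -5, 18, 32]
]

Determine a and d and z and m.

a = 27, d = 31, z = 35, m = 5

Rows 1 and 5 both sum to 122, so that's the common total.
Row 2 has 17 + 25 + 14 + 21 + 7 + 33 = 117; the blank must be 122 − 117 = 5.
Row 4 has 12 + 23 + 5 − 1 + 21 + 35 = 95; the blank must be 122 − 95 = 27.
Column 1 has 15 + 5 + 12 + 23 + 6 + 26 = 87; the blank must be 122 − 87 = 35.
Row 3 has 35 + 6 + 7 + 32 + 29 − 18 = 91; the blank must be 122 − 91 = 31.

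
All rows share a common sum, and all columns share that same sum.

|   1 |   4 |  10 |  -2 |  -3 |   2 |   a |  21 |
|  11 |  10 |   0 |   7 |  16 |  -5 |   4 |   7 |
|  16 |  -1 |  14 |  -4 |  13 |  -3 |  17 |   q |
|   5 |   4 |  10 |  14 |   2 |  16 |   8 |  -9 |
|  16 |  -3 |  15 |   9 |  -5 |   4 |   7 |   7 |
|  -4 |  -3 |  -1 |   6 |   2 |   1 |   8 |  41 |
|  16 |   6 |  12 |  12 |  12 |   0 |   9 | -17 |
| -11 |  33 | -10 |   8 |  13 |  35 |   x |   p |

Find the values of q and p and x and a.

q = -2, p = 2, x = -20, a = 17

Rows 2 and 4 both sum to 50, so that's the common total.
The known cells in row 3 total 52, leaving 50 − 52 = -2 for the blank.
The known cells in column 8 total 48, leaving 50 − 48 = 2 for the blank.
The known cells in row 8 total 70, leaving 50 − 70 = -20 for the blank.
The known cells in row 1 total 33, leaving 50 − 33 = 17 for the blank.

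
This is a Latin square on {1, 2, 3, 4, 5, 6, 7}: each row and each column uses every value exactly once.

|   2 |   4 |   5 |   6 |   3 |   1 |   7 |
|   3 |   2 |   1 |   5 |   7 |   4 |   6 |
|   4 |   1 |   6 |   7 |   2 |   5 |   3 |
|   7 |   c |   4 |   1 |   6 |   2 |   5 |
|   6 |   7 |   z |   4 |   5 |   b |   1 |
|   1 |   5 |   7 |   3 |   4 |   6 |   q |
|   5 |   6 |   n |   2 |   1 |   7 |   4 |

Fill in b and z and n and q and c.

b = 3, z = 2, n = 3, q = 2, c = 3

At (row 7, col 3): row 7 already has {1, 2, 4, 5, 6, 7}, so the value is 3.
Cell (4,2): row 4 already has {1, 2, 4, 5, 6, 7} → 3.
For row 5, column 3: column 3 already has {1, 3, 4, 5, 6, 7}; that leaves 2.
At (row 5, col 6): row 5 already has {1, 2, 4, 5, 6, 7}, so the value is 3.
For row 6, column 7: row 6 already has {1, 3, 4, 5, 6, 7}; that leaves 2.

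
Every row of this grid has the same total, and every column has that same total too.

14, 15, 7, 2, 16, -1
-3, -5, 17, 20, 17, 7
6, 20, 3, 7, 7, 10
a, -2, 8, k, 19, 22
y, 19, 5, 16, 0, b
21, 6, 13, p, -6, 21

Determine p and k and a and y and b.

p = -2, k = 10, a = -4, y = 19, b = -6

Rows 1 and 2 both sum to 53, so that's the common total.
Column 6 has -1 + 7 + 10 + 22 + 21 = 59; the blank must be 53 − 59 = -6.
Row 5 has 19 + 5 + 16 + 0 − 6 = 34; the blank must be 53 − 34 = 19.
Column 1 has 14 − 3 + 6 + 19 + 21 = 57; the blank must be 53 − 57 = -4.
Row 4 has -4 − 2 + 8 + 19 + 22 = 43; the blank must be 53 − 43 = 10.
Row 6 has 21 + 6 + 13 − 6 + 21 = 55; the blank must be 53 − 55 = -2.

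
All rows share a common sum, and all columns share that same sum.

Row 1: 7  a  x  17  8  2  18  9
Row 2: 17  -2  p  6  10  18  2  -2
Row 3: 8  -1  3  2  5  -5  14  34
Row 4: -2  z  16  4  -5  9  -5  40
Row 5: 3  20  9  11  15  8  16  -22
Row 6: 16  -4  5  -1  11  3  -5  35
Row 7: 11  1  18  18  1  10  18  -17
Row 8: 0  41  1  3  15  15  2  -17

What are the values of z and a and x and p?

z = 3, a = 2, x = -3, p = 11

Rows 3 and 5 both sum to 60, so that's the common total.
Row 4: -2 + 16 + 4 − 5 + 9 − 5 + 40 = 57, so its missing entry is 60 − 57 = 3.
Row 2: 17 − 2 + 6 + 10 + 18 + 2 − 2 = 49, so its missing entry is 60 − 49 = 11.
Column 3: 11 + 3 + 16 + 9 + 5 + 18 + 1 = 63, so its missing entry is 60 − 63 = -3.
Row 1: 7 − 3 + 17 + 8 + 2 + 18 + 9 = 58, so its missing entry is 60 − 58 = 2.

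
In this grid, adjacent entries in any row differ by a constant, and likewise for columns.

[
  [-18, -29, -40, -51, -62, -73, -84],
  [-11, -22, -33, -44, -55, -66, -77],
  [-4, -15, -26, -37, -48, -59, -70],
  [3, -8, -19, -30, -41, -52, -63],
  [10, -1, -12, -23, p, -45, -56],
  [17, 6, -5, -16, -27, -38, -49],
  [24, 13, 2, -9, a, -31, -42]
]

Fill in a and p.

a = -20, p = -34

Along each row the entries change by -11 per step; down each column they change by 7.
Row 7: from 24 at column 1, stepping by -11 to column 5 gives -20.
Row 5: from 10 at column 1, stepping by -11 to column 5 gives -34.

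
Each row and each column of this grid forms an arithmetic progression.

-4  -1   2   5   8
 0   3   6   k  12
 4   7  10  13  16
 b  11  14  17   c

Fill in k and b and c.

k = 9, b = 8, c = 20

Along each row the entries change by 3 per step; down each column they change by 4.
Row 2: from 0 at column 1, stepping by 3 to column 4 gives 9.
Row 4: from 11 at column 2, stepping by 3 to column 1 gives 8.
Row 4: from 11 at column 2, stepping by 3 to column 5 gives 20.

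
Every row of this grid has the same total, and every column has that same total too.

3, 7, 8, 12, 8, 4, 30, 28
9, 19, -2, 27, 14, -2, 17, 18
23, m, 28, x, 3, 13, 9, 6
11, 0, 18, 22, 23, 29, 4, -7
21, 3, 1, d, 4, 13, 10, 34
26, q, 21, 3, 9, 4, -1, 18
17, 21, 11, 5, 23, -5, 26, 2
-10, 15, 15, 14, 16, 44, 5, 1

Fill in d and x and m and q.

Rows 1 and 2 both sum to 100, so that's the common total.
The known cells in row 6 total 80, leaving 100 − 80 = 20 for the blank.
The known cells in column 2 total 85, leaving 100 − 85 = 15 for the blank.
The known cells in row 3 total 97, leaving 100 − 97 = 3 for the blank.
The known cells in row 5 total 86, leaving 100 − 86 = 14 for the blank.

d = 14, x = 3, m = 15, q = 20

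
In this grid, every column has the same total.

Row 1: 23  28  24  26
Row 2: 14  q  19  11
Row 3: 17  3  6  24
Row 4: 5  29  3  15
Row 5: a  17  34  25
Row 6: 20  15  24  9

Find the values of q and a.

The complete columns each total 110.
Column 2 is missing 110 − 92 = 18 (since 28 + 3 + 29 + 17 + 15 = 92).
Column 1 is missing 110 − 79 = 31 (since 23 + 14 + 17 + 5 + 20 = 79).

q = 18, a = 31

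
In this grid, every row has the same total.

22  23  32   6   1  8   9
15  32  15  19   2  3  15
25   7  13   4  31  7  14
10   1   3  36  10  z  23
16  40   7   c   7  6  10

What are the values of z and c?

The complete rows each total 101.
Row 4 is missing 101 − 83 = 18 (since 10 + 1 + 3 + 36 + 10 + 23 = 83).
Row 5 is missing 101 − 86 = 15 (since 16 + 40 + 7 + 7 + 6 + 10 = 86).

z = 18, c = 15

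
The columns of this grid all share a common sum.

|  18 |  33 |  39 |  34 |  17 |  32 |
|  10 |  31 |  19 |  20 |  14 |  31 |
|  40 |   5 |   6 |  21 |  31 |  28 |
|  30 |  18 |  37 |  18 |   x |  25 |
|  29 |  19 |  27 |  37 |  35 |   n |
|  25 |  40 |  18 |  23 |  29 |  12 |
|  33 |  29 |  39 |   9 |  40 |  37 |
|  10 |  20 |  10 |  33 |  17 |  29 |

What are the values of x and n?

Columns 1 and 3 both add up to 195, so every column sums to 195.
Column 5: 17 + 14 + 31 + 35 + 29 + 40 + 17 = 183, so the missing entry is 195 − 183 = 12.
Column 6: 32 + 31 + 28 + 25 + 12 + 37 + 29 = 194, so the missing entry is 195 − 194 = 1.

x = 12, n = 1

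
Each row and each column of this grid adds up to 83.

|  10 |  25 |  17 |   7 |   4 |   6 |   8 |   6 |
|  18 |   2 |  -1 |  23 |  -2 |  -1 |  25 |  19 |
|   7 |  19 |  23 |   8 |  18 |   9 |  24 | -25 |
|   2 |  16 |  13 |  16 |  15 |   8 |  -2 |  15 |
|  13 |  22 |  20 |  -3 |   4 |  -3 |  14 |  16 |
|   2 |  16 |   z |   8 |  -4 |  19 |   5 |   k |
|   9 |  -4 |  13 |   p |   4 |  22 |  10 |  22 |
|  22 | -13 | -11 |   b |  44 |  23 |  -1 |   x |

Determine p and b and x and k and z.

Row 7 has 9 − 4 + 13 + 4 + 22 + 10 + 22 = 76; the blank must be 83 − 76 = 7.
Column 4 has 7 + 23 + 8 + 16 − 3 + 8 + 7 = 66; the blank must be 83 − 66 = 17.
Row 8 has 22 − 13 − 11 + 17 + 44 + 23 − 1 = 81; the blank must be 83 − 81 = 2.
Column 8 has 6 + 19 − 25 + 15 + 16 + 22 + 2 = 55; the blank must be 83 − 55 = 28.
Row 6 has 2 + 16 + 8 − 4 + 19 + 5 + 28 = 74; the blank must be 83 − 74 = 9.

p = 7, b = 17, x = 2, k = 28, z = 9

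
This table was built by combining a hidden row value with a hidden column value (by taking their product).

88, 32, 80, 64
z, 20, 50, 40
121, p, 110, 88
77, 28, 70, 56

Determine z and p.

z = 55, p = 44

Each row is a constant multiple of every other row — this is a multiplication table with the headers hidden.
Row 2 is 40/64 = 5/8 times row 1, so its entry in column 1 is 88 × 5/8 = 55.
Row 3 is 88/64 = 11/8 times row 1, so its entry in column 2 is 32 × 11/8 = 44.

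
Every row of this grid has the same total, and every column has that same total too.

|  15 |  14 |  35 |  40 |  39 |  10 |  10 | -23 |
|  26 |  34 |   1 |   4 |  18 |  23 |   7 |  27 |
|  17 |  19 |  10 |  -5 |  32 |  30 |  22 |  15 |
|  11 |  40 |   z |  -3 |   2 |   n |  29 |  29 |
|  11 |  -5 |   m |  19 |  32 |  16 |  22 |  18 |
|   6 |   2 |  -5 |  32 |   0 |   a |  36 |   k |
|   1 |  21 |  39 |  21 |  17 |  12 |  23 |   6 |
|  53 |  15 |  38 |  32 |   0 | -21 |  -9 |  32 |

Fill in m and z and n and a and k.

m = 27, z = -5, n = 37, a = 33, k = 36

Rows 1 and 2 both sum to 140, so that's the common total.
Column 8 has -23 + 27 + 15 + 29 + 18 + 6 + 32 = 104; the blank must be 140 − 104 = 36.
Row 6 has 6 + 2 − 5 + 32 + 0 + 36 + 36 = 107; the blank must be 140 − 107 = 33.
Row 5 has 11 − 5 + 19 + 32 + 16 + 22 + 18 = 113; the blank must be 140 − 113 = 27.
Column 3 has 35 + 1 + 10 + 27 − 5 + 39 + 38 = 145; the blank must be 140 − 145 = -5.
Row 4 has 11 + 40 − 5 − 3 + 2 + 29 + 29 = 103; the blank must be 140 − 103 = 37.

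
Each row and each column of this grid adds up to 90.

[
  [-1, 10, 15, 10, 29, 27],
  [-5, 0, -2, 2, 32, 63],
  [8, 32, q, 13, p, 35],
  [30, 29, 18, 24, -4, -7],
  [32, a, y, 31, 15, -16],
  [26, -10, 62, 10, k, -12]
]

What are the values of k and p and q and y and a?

k = 14, p = 4, q = -2, y = -1, a = 29

Row 6 has 26 − 10 + 62 + 10 − 12 = 76; the blank must be 90 − 76 = 14.
Column 5 has 29 + 32 − 4 + 15 + 14 = 86; the blank must be 90 − 86 = 4.
Row 3 has 8 + 32 + 13 + 4 + 35 = 92; the blank must be 90 − 92 = -2.
Column 3 has 15 − 2 − 2 + 18 + 62 = 91; the blank must be 90 − 91 = -1.
Row 5 has 32 − 1 + 31 + 15 − 16 = 61; the blank must be 90 − 61 = 29.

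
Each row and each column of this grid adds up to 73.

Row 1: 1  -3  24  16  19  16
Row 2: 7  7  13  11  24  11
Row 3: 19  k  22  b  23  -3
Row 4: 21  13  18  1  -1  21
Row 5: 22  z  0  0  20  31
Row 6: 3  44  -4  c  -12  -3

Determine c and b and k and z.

Row 6: 3 + 44 − 4 − 12 − 3 = 28, so its missing entry is 73 − 28 = 45.
Column 4: 16 + 11 + 1 + 0 + 45 = 73, so its missing entry is 73 − 73 = 0.
Row 3: 19 + 22 + 0 + 23 − 3 = 61, so its missing entry is 73 − 61 = 12.
Row 5: 22 + 0 + 0 + 20 + 31 = 73, so its missing entry is 73 − 73 = 0.

c = 45, b = 0, k = 12, z = 0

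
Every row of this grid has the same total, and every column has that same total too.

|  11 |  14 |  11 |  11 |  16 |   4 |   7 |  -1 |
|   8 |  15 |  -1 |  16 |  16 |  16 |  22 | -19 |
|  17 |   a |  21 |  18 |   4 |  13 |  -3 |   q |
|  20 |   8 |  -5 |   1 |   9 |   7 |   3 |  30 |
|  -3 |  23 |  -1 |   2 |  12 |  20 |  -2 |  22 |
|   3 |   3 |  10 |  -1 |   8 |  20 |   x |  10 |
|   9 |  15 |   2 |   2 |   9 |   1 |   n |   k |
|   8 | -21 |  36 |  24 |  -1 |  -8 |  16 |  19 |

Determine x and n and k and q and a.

Rows 1 and 2 both sum to 73, so that's the common total.
Column 2 has 14 + 15 + 8 + 23 + 3 + 15 − 21 = 57; the blank must be 73 − 57 = 16.
Row 3 has 17 + 16 + 21 + 18 + 4 + 13 − 3 = 86; the blank must be 73 − 86 = -13.
Column 8 has -1 − 19 − 13 + 30 + 22 + 10 + 19 = 48; the blank must be 73 − 48 = 25.
Row 6 has 3 + 3 + 10 − 1 + 8 + 20 + 10 = 53; the blank must be 73 − 53 = 20.
Row 7 has 9 + 15 + 2 + 2 + 9 + 1 + 25 = 63; the blank must be 73 − 63 = 10.

x = 20, n = 10, k = 25, q = -13, a = 16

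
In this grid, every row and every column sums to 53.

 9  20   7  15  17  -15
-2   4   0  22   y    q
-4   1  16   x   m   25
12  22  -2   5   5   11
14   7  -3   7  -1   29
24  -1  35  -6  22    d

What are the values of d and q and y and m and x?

d = -21, q = 24, y = 5, m = 5, x = 10

Row 6 has 24 − 1 + 35 − 6 + 22 = 74; the blank must be 53 − 74 = -21.
Column 6 has -15 + 25 + 11 + 29 − 21 = 29; the blank must be 53 − 29 = 24.
Row 2 has -2 + 4 + 0 + 22 + 24 = 48; the blank must be 53 − 48 = 5.
Column 5 has 17 + 5 + 5 − 1 + 22 = 48; the blank must be 53 − 48 = 5.
Row 3 has -4 + 1 + 16 + 5 + 25 = 43; the blank must be 53 − 43 = 10.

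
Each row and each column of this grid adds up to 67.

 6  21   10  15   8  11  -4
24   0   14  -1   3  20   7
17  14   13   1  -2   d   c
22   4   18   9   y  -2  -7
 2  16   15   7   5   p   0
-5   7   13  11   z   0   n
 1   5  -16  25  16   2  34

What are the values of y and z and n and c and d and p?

y = 23, z = 14, n = 27, c = 10, d = 14, p = 22

Row 4 has 22 + 4 + 18 + 9 − 2 − 7 = 44; the blank must be 67 − 44 = 23.
Column 5 has 8 + 3 − 2 + 23 + 5 + 16 = 53; the blank must be 67 − 53 = 14.
Row 5 has 2 + 16 + 15 + 7 + 5 + 0 = 45; the blank must be 67 − 45 = 22.
Row 6 has -5 + 7 + 13 + 11 + 14 + 0 = 40; the blank must be 67 − 40 = 27.
Column 7 has -4 + 7 − 7 + 0 + 27 + 34 = 57; the blank must be 67 − 57 = 10.
Row 3 has 17 + 14 + 13 + 1 − 2 + 10 = 53; the blank must be 67 − 53 = 14.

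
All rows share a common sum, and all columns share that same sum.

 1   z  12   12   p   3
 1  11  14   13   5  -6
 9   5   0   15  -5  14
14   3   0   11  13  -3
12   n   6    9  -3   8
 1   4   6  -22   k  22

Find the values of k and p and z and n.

Rows 2 and 3 both sum to 38, so that's the common total.
Row 6: 1 + 4 + 6 − 22 + 22 = 11, so its missing entry is 38 − 11 = 27.
Column 5: 5 − 5 + 13 − 3 + 27 = 37, so its missing entry is 38 − 37 = 1.
Row 1: 1 + 12 + 12 + 1 + 3 = 29, so its missing entry is 38 − 29 = 9.
Row 5: 12 + 6 + 9 − 3 + 8 = 32, so its missing entry is 38 − 32 = 6.

k = 27, p = 1, z = 9, n = 6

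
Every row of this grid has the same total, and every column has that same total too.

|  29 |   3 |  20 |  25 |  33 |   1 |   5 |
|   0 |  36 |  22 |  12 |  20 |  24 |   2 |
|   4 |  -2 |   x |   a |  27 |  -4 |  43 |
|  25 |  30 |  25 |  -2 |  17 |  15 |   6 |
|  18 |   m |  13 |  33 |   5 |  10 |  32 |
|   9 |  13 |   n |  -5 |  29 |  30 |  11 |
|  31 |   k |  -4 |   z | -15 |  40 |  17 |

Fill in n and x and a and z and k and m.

Rows 1 and 2 both sum to 116, so that's the common total.
The known cells in row 5 total 111, leaving 116 − 111 = 5 for the blank.
The known cells in column 2 total 85, leaving 116 − 85 = 31 for the blank.
The known cells in row 7 total 100, leaving 116 − 100 = 16 for the blank.
The known cells in column 4 total 79, leaving 116 − 79 = 37 for the blank.
The known cells in row 3 total 105, leaving 116 − 105 = 11 for the blank.
The known cells in row 6 total 87, leaving 116 − 87 = 29 for the blank.

n = 29, x = 11, a = 37, z = 16, k = 31, m = 5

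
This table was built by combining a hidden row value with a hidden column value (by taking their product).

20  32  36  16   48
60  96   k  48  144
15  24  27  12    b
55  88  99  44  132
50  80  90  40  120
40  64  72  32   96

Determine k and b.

k = 108, b = 36

Each row is a constant multiple of every other row — this is a multiplication table with the headers hidden.
Row 2 is 48/16 = 3/1 times row 1, so its entry in column 3 is 36 × 3/1 = 108.
Row 3 is 12/16 = 3/4 times row 1, so its entry in column 5 is 48 × 3/4 = 36.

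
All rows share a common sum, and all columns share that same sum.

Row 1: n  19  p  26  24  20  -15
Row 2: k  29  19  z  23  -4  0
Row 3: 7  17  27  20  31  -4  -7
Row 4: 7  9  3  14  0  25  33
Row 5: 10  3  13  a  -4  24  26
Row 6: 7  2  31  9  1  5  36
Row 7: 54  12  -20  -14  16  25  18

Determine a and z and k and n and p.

a = 19, z = 17, k = 7, n = -1, p = 18

Rows 3 and 4 both sum to 91, so that's the common total.
Row 5: 10 + 3 + 13 − 4 + 24 + 26 = 72, so its missing entry is 91 − 72 = 19.
Column 3: 19 + 27 + 3 + 13 + 31 − 20 = 73, so its missing entry is 91 − 73 = 18.
Row 1: 19 + 18 + 26 + 24 + 20 − 15 = 92, so its missing entry is 91 − 92 = -1.
Column 1: -1 + 7 + 7 + 10 + 7 + 54 = 84, so its missing entry is 91 − 84 = 7.
Row 2: 7 + 29 + 19 + 23 − 4 + 0 = 74, so its missing entry is 91 − 74 = 17.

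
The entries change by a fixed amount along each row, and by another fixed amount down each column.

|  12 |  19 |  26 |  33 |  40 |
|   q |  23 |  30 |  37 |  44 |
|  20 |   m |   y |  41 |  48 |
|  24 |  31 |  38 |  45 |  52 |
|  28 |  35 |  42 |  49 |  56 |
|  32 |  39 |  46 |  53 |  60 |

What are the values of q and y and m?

Along each row the entries change by 7 per step; down each column they change by 4.
Row 2: from 23 at column 2, stepping by 7 to column 1 gives 16.
Row 3: from 20 at column 1, stepping by 7 to column 3 gives 34.
Row 3: from 20 at column 1, stepping by 7 to column 2 gives 27.

q = 16, y = 34, m = 27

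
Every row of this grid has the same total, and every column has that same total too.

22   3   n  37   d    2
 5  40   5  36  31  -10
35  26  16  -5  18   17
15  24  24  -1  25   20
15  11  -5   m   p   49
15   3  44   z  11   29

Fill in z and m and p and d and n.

z = 5, m = 35, p = 2, d = 20, n = 23

Rows 2 and 3 both sum to 107, so that's the common total.
The known cells in column 3 total 84, leaving 107 − 84 = 23 for the blank.
The known cells in row 1 total 87, leaving 107 − 87 = 20 for the blank.
The known cells in column 5 total 105, leaving 107 − 105 = 2 for the blank.
The known cells in row 5 total 72, leaving 107 − 72 = 35 for the blank.
The known cells in row 6 total 102, leaving 107 − 102 = 5 for the blank.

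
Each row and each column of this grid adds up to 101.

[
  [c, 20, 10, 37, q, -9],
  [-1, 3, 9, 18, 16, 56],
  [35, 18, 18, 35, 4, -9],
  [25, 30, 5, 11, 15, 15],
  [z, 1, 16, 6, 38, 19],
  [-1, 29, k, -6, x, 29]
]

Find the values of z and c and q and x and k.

Row 5: 1 + 16 + 6 + 38 + 19 = 80, so its missing entry is 101 − 80 = 21.
Column 1: -1 + 35 + 25 + 21 − 1 = 79, so its missing entry is 101 − 79 = 22.
Row 1: 22 + 20 + 10 + 37 − 9 = 80, so its missing entry is 101 − 80 = 21.
Column 5: 21 + 16 + 4 + 15 + 38 = 94, so its missing entry is 101 − 94 = 7.
Row 6: -1 + 29 − 6 + 7 + 29 = 58, so its missing entry is 101 − 58 = 43.

z = 21, c = 22, q = 21, x = 7, k = 43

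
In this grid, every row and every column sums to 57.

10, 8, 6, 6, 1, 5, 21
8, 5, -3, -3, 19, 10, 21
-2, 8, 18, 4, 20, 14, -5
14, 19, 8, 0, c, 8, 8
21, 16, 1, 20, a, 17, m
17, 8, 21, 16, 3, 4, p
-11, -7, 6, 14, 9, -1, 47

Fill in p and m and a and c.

Row 6: 17 + 8 + 21 + 16 + 3 + 4 = 69, so its missing entry is 57 − 69 = -12.
Column 7: 21 + 21 − 5 + 8 − 12 + 47 = 80, so its missing entry is 57 − 80 = -23.
Row 5: 21 + 16 + 1 + 20 + 17 − 23 = 52, so its missing entry is 57 − 52 = 5.
Row 4: 14 + 19 + 8 + 0 + 8 + 8 = 57, so its missing entry is 57 − 57 = 0.

p = -12, m = -23, a = 5, c = 0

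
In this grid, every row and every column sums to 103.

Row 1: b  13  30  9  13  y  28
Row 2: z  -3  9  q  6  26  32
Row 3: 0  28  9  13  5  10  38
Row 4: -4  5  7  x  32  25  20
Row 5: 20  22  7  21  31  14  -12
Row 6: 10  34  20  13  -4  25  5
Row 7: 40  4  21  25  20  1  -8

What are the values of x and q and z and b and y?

Row 4: -4 + 5 + 7 + 32 + 25 + 20 = 85, so its missing entry is 103 − 85 = 18.
Column 6: 26 + 10 + 25 + 14 + 25 + 1 = 101, so its missing entry is 103 − 101 = 2.
Row 1: 13 + 30 + 9 + 13 + 2 + 28 = 95, so its missing entry is 103 − 95 = 8.
Column 1: 8 + 0 − 4 + 20 + 10 + 40 = 74, so its missing entry is 103 − 74 = 29.
Row 2: 29 − 3 + 9 + 6 + 26 + 32 = 99, so its missing entry is 103 − 99 = 4.

x = 18, q = 4, z = 29, b = 8, y = 2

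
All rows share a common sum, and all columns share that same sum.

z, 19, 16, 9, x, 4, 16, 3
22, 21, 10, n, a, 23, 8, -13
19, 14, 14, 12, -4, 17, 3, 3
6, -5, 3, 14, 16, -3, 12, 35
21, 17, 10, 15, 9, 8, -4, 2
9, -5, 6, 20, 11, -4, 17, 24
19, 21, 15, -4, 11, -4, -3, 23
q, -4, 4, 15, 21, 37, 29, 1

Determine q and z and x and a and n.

q = -25, z = 7, x = 4, a = 10, n = -3

Rows 3 and 4 both sum to 78, so that's the common total.
Row 8 has -4 + 4 + 15 + 21 + 37 + 29 + 1 = 103; the blank must be 78 − 103 = -25.
Column 1 has 22 + 19 + 6 + 21 + 9 + 19 − 25 = 71; the blank must be 78 − 71 = 7.
Row 1 has 7 + 19 + 16 + 9 + 4 + 16 + 3 = 74; the blank must be 78 − 74 = 4.
Column 5 has 4 − 4 + 16 + 9 + 11 + 11 + 21 = 68; the blank must be 78 − 68 = 10.
Row 2 has 22 + 21 + 10 + 10 + 23 + 8 − 13 = 81; the blank must be 78 − 81 = -3.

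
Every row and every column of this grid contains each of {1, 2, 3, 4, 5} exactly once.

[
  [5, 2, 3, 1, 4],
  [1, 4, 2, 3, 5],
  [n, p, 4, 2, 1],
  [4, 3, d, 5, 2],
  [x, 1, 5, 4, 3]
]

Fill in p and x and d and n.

At (row 4, col 3): row 4 already has {2, 3, 4, 5}, so the value is 1.
For row 5, column 1: row 5 already has {1, 3, 4, 5}; that leaves 2.
Cell (3,1): column 1 already has {1, 2, 4, 5} → 3.
At (row 3, col 2): row 3 already has {1, 2, 3, 4}, so the value is 5.

p = 5, x = 2, d = 1, n = 3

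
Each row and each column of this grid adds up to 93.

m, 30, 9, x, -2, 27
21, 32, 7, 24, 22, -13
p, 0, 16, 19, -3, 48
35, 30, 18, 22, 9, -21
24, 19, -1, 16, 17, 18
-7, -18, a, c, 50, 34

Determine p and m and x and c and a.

p = 13, m = 7, x = 22, c = -10, a = 44

Row 3: 0 + 16 + 19 − 3 + 48 = 80, so its missing entry is 93 − 80 = 13.
Column 1: 21 + 13 + 35 + 24 − 7 = 86, so its missing entry is 93 − 86 = 7.
Row 1: 7 + 30 + 9 − 2 + 27 = 71, so its missing entry is 93 − 71 = 22.
Column 4: 22 + 24 + 19 + 22 + 16 = 103, so its missing entry is 93 − 103 = -10.
Row 6: -7 − 18 − 10 + 50 + 34 = 49, so its missing entry is 93 − 49 = 44.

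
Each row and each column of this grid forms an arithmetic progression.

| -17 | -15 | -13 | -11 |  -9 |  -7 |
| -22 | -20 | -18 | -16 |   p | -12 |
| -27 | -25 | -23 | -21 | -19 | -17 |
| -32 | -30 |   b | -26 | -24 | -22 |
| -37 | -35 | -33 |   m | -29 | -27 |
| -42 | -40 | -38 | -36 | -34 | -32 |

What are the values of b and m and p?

Along each row the entries change by 2 per step; down each column they change by -5.
Row 4: from -32 at column 1, stepping by 2 to column 3 gives -28.
Row 5: from -37 at column 1, stepping by 2 to column 4 gives -31.
Row 2: from -22 at column 1, stepping by 2 to column 5 gives -14.

b = -28, m = -31, p = -14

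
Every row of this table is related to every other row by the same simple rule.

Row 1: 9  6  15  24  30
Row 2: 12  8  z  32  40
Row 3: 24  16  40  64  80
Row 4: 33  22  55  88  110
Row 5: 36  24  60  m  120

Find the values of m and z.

Each row is a constant multiple of every other row — this is a multiplication table with the headers hidden.
Row 5 is 36/9 = 4/1 times row 1, so its entry in column 4 is 24 × 4/1 = 96.
Row 2 is 12/9 = 4/3 times row 1, so its entry in column 3 is 15 × 4/3 = 20.

m = 96, z = 20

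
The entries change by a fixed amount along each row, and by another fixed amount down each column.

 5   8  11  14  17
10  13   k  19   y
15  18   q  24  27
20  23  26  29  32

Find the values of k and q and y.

k = 16, q = 21, y = 22

Along each row the entries change by 3 per step; down each column they change by 5.
Row 2: from 10 at column 1, stepping by 3 to column 3 gives 16.
Row 3: from 15 at column 1, stepping by 3 to column 3 gives 21.
Row 2: from 10 at column 1, stepping by 3 to column 5 gives 22.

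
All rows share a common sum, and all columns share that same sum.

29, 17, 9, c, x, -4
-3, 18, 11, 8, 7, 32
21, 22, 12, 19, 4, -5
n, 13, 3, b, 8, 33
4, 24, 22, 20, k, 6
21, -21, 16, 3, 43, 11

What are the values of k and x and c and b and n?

k = -3, x = 14, c = 8, b = 15, n = 1

Rows 2 and 3 both sum to 73, so that's the common total.
The known cells in row 5 total 76, leaving 73 − 76 = -3 for the blank.
The known cells in column 5 total 59, leaving 73 − 59 = 14 for the blank.
The known cells in row 1 total 65, leaving 73 − 65 = 8 for the blank.
The known cells in column 1 total 72, leaving 73 − 72 = 1 for the blank.
The known cells in row 4 total 58, leaving 73 − 58 = 15 for the blank.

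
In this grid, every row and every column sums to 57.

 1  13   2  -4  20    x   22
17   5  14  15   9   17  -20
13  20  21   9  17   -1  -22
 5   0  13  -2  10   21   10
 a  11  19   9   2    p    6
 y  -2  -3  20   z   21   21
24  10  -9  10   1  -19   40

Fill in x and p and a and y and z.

x = 3, p = 15, a = -5, y = 2, z = -2

Column 5 has 20 + 9 + 17 + 10 + 2 + 1 = 59; the blank must be 57 − 59 = -2.
Row 6 has -2 − 3 + 20 − 2 + 21 + 21 = 55; the blank must be 57 − 55 = 2.
Column 1 has 1 + 17 + 13 + 5 + 2 + 24 = 62; the blank must be 57 − 62 = -5.
Row 5 has -5 + 11 + 19 + 9 + 2 + 6 = 42; the blank must be 57 − 42 = 15.
Row 1 has 1 + 13 + 2 − 4 + 20 + 22 = 54; the blank must be 57 − 54 = 3.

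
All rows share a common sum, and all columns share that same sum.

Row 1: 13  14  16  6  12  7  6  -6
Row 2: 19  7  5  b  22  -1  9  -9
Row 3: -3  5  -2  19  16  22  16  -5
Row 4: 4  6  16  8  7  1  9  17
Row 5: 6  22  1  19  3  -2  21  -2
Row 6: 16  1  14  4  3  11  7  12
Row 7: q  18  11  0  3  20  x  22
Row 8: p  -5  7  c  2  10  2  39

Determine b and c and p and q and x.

Rows 1 and 3 both sum to 68, so that's the common total.
Column 7: 6 + 9 + 16 + 9 + 21 + 7 + 2 = 70, so its missing entry is 68 − 70 = -2.
Row 7: 18 + 11 + 0 + 3 + 20 − 2 + 22 = 72, so its missing entry is 68 − 72 = -4.
Column 1: 13 + 19 − 3 + 4 + 6 + 16 − 4 = 51, so its missing entry is 68 − 51 = 17.
Row 8: 17 − 5 + 7 + 2 + 10 + 2 + 39 = 72, so its missing entry is 68 − 72 = -4.
Row 2: 19 + 7 + 5 + 22 − 1 + 9 − 9 = 52, so its missing entry is 68 − 52 = 16.

b = 16, c = -4, p = 17, q = -4, x = -2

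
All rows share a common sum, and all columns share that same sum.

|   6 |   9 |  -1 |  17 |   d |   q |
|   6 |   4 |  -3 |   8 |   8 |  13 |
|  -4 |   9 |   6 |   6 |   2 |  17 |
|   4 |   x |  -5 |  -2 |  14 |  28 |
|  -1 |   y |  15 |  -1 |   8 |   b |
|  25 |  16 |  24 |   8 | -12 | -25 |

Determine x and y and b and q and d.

x = -3, y = 1, b = 14, q = -11, d = 16

Rows 2 and 3 both sum to 36, so that's the common total.
The known cells in column 5 total 20, leaving 36 − 20 = 16 for the blank.
The known cells in row 4 total 39, leaving 36 − 39 = -3 for the blank.
The known cells in row 1 total 47, leaving 36 − 47 = -11 for the blank.
The known cells in column 6 total 22, leaving 36 − 22 = 14 for the blank.
The known cells in row 5 total 35, leaving 36 − 35 = 1 for the blank.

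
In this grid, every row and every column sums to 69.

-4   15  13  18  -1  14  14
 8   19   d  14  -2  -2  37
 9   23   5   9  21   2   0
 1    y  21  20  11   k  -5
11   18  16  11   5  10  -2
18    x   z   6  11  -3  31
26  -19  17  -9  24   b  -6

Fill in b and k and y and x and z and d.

b = 36, k = 12, y = 9, x = 4, z = 2, d = -5

Row 2 has 8 + 19 + 14 − 2 − 2 + 37 = 74; the blank must be 69 − 74 = -5.
Row 7 has 26 − 19 + 17 − 9 + 24 − 6 = 33; the blank must be 69 − 33 = 36.
Column 6 has 14 − 2 + 2 + 10 − 3 + 36 = 57; the blank must be 69 − 57 = 12.
Row 4 has 1 + 21 + 20 + 11 + 12 − 5 = 60; the blank must be 69 − 60 = 9.
Column 2 has 15 + 19 + 23 + 9 + 18 − 19 = 65; the blank must be 69 − 65 = 4.
Row 6 has 18 + 4 + 6 + 11 − 3 + 31 = 67; the blank must be 69 − 67 = 2.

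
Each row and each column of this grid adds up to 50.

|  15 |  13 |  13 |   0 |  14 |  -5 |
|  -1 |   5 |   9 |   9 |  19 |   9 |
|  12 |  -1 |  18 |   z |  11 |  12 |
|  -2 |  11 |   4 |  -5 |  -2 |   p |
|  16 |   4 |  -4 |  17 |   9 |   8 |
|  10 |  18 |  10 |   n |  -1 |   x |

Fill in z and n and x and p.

Row 3: 12 − 1 + 18 + 11 + 12 = 52, so its missing entry is 50 − 52 = -2.
Column 4: 0 + 9 − 2 − 5 + 17 = 19, so its missing entry is 50 − 19 = 31.
Row 6: 10 + 18 + 10 + 31 − 1 = 68, so its missing entry is 50 − 68 = -18.
Row 4: -2 + 11 + 4 − 5 − 2 = 6, so its missing entry is 50 − 6 = 44.

z = -2, n = 31, x = -18, p = 44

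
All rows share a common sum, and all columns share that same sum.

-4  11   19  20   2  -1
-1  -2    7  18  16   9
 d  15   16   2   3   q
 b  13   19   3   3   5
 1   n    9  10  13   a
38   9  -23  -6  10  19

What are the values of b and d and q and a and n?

Rows 1 and 2 both sum to 47, so that's the common total.
The known cells in row 4 total 43, leaving 47 − 43 = 4 for the blank.
The known cells in column 1 total 38, leaving 47 − 38 = 9 for the blank.
The known cells in row 3 total 45, leaving 47 − 45 = 2 for the blank.
The known cells in column 6 total 34, leaving 47 − 34 = 13 for the blank.
The known cells in row 5 total 46, leaving 47 − 46 = 1 for the blank.

b = 4, d = 9, q = 2, a = 13, n = 1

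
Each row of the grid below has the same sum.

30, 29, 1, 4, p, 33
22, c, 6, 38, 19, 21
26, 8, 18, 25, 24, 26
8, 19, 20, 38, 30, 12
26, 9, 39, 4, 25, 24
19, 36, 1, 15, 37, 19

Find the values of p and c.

p = 30, c = 21

Row 3 sums to 127 and so does row 6; that's the common total.
In row 1 the known cells total 97, leaving 127 − 97 = 30.
In row 2 the known cells total 106, leaving 127 − 106 = 21.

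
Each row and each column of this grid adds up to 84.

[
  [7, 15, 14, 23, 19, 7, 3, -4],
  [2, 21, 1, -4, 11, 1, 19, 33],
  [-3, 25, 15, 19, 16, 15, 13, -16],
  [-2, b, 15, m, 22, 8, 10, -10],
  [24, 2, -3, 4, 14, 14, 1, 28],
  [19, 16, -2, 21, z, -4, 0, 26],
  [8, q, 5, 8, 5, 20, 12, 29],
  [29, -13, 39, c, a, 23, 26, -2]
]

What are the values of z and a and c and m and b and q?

The known cells in row 7 total 87, leaving 84 − 87 = -3 for the blank.
The known cells in column 2 total 63, leaving 84 − 63 = 21 for the blank.
The known cells in row 6 total 76, leaving 84 − 76 = 8 for the blank.
The known cells in column 5 total 95, leaving 84 − 95 = -11 for the blank.
The known cells in row 8 total 91, leaving 84 − 91 = -7 for the blank.
The known cells in row 4 total 64, leaving 84 − 64 = 20 for the blank.

z = 8, a = -11, c = -7, m = 20, b = 21, q = -3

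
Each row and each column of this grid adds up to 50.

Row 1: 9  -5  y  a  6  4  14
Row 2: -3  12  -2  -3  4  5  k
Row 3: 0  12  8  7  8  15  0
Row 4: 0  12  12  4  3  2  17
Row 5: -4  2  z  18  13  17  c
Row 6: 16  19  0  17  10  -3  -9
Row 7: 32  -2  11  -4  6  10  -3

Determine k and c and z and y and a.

k = 37, c = -6, z = 10, y = 11, a = 11

Column 4: -3 + 7 + 4 + 18 + 17 − 4 = 39, so its missing entry is 50 − 39 = 11.
Row 1: 9 − 5 + 11 + 6 + 4 + 14 = 39, so its missing entry is 50 − 39 = 11.
Column 3: 11 − 2 + 8 + 12 + 0 + 11 = 40, so its missing entry is 50 − 40 = 10.
Row 5: -4 + 2 + 10 + 18 + 13 + 17 = 56, so its missing entry is 50 − 56 = -6.
Row 2: -3 + 12 − 2 − 3 + 4 + 5 = 13, so its missing entry is 50 − 13 = 37.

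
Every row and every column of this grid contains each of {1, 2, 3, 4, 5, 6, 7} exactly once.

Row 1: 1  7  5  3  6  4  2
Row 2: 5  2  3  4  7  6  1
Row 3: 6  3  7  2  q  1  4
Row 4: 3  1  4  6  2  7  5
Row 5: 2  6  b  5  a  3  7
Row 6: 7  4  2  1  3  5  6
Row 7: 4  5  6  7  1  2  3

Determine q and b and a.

q = 5, b = 1, a = 4

For row 3, column 5: row 3 already has {1, 2, 3, 4, 6, 7}; that leaves 5.
Cell (5,5): column 5 already has {1, 2, 3, 5, 6, 7} → 4.
For row 5, column 3: row 5 already has {2, 3, 4, 5, 6, 7}; that leaves 1.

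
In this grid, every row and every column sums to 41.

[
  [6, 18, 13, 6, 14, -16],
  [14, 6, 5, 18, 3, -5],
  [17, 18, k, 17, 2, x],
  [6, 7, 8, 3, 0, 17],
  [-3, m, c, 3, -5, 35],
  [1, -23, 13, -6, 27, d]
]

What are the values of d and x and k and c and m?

d = 29, x = -19, k = 6, c = -4, m = 15

Row 6: 1 − 23 + 13 − 6 + 27 = 12, so its missing entry is 41 − 12 = 29.
Column 6: -16 − 5 + 17 + 35 + 29 = 60, so its missing entry is 41 − 60 = -19.
Row 3: 17 + 18 + 17 + 2 − 19 = 35, so its missing entry is 41 − 35 = 6.
Column 3: 13 + 5 + 6 + 8 + 13 = 45, so its missing entry is 41 − 45 = -4.
Row 5: -3 − 4 + 3 − 5 + 35 = 26, so its missing entry is 41 − 26 = 15.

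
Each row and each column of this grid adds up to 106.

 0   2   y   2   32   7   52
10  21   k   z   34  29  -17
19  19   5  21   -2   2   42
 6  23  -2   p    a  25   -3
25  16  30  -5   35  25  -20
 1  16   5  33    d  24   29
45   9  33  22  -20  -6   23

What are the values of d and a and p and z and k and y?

d = -2, a = 29, p = 28, z = 5, k = 24, y = 11

The known cells in row 6 total 108, leaving 106 − 108 = -2 for the blank.
The known cells in column 5 total 77, leaving 106 − 77 = 29 for the blank.
The known cells in row 1 total 95, leaving 106 − 95 = 11 for the blank.
The known cells in column 3 total 82, leaving 106 − 82 = 24 for the blank.
The known cells in row 4 total 78, leaving 106 − 78 = 28 for the blank.
The known cells in row 2 total 101, leaving 106 − 101 = 5 for the blank.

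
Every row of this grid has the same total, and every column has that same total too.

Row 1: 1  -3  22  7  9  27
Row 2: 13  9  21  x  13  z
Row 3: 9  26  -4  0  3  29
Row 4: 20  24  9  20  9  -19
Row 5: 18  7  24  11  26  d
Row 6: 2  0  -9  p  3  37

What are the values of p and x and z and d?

Rows 1 and 3 both sum to 63, so that's the common total.
Row 6 has 2 + 0 − 9 + 3 + 37 = 33; the blank must be 63 − 33 = 30.
Row 5 has 18 + 7 + 24 + 11 + 26 = 86; the blank must be 63 − 86 = -23.
Column 4 has 7 + 0 + 20 + 11 + 30 = 68; the blank must be 63 − 68 = -5.
Row 2 has 13 + 9 + 21 − 5 + 13 = 51; the blank must be 63 − 51 = 12.

p = 30, x = -5, z = 12, d = -23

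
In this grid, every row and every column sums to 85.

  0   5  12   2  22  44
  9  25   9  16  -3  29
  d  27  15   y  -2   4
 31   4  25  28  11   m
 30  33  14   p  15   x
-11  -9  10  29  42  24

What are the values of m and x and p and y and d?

m = -14, x = -2, p = -5, y = 15, d = 26

Column 1 has 0 + 9 + 31 + 30 − 11 = 59; the blank must be 85 − 59 = 26.
Row 3 has 26 + 27 + 15 − 2 + 4 = 70; the blank must be 85 − 70 = 15.
Column 4 has 2 + 16 + 15 + 28 + 29 = 90; the blank must be 85 − 90 = -5.
Row 5 has 30 + 33 + 14 − 5 + 15 = 87; the blank must be 85 − 87 = -2.
Row 4 has 31 + 4 + 25 + 28 + 11 = 99; the blank must be 85 − 99 = -14.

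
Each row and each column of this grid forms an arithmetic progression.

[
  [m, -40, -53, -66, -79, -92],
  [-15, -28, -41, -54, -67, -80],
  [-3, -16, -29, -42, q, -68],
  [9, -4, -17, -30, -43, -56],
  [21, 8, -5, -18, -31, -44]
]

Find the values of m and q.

Along each row the entries change by -13 per step; down each column they change by 12.
Row 1: from -40 at column 2, stepping by -13 to column 1 gives -27.
Row 3: from -3 at column 1, stepping by -13 to column 5 gives -55.

m = -27, q = -55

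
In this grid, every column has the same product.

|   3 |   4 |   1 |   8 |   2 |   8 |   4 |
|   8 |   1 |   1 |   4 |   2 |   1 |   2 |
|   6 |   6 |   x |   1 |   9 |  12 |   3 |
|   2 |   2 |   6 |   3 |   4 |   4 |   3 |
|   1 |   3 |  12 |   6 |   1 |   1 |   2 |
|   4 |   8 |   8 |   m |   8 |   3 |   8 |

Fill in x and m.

Columns 2 and 5 each multiply to 1152, so every column has product 1152.
Column 3: 1×1×6×12×8 = 576, so the missing entry is 1152 ÷ 576 = 2.
Column 4: 8×4×1×3×6 = 576, so the missing entry is 1152 ÷ 576 = 2.

x = 2, m = 2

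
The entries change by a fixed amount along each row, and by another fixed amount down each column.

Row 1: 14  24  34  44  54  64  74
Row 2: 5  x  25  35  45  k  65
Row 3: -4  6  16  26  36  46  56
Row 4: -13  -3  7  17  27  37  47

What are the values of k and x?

k = 55, x = 15

Along each row the entries change by 10 per step; down each column they change by -9.
Row 2: from 5 at column 1, stepping by 10 to column 6 gives 55.
Row 2: from 5 at column 1, stepping by 10 to column 2 gives 15.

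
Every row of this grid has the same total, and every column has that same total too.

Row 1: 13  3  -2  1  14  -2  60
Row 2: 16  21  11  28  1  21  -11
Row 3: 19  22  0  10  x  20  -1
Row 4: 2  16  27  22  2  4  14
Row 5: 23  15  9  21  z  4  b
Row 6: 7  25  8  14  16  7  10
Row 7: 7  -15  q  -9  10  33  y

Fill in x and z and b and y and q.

Rows 1 and 2 both sum to 87, so that's the common total.
The known cells in row 3 total 70, leaving 87 − 70 = 17 for the blank.
The known cells in column 5 total 60, leaving 87 − 60 = 27 for the blank.
The known cells in column 3 total 53, leaving 87 − 53 = 34 for the blank.
The known cells in row 5 total 99, leaving 87 − 99 = -12 for the blank.
The known cells in row 7 total 60, leaving 87 − 60 = 27 for the blank.

x = 17, z = 27, b = -12, y = 27, q = 34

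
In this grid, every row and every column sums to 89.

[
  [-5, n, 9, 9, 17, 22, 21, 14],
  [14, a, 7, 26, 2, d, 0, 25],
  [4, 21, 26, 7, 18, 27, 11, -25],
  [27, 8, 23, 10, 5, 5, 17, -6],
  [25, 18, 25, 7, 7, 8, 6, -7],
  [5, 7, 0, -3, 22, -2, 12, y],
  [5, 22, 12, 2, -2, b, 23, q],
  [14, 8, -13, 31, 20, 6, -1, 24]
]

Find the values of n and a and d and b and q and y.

n = 2, a = 3, d = 12, b = 11, q = 16, y = 48

Row 1 has -5 + 9 + 9 + 17 + 22 + 21 + 14 = 87; the blank must be 89 − 87 = 2.
Column 2 has 2 + 21 + 8 + 18 + 7 + 22 + 8 = 86; the blank must be 89 − 86 = 3.
Row 2 has 14 + 3 + 7 + 26 + 2 + 0 + 25 = 77; the blank must be 89 − 77 = 12.
Column 6 has 22 + 12 + 27 + 5 + 8 − 2 + 6 = 78; the blank must be 89 − 78 = 11.
Row 6 has 5 + 7 + 0 − 3 + 22 − 2 + 12 = 41; the blank must be 89 − 41 = 48.
Row 7 has 5 + 22 + 12 + 2 − 2 + 11 + 23 = 73; the blank must be 89 − 73 = 16.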